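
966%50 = 16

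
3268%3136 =132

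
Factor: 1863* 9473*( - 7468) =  - 2^2*3^4*23^1*1867^1*9473^1 = -131796750132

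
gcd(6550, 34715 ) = 655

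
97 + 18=115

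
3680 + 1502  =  5182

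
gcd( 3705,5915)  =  65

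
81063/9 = 9007 = 9007.00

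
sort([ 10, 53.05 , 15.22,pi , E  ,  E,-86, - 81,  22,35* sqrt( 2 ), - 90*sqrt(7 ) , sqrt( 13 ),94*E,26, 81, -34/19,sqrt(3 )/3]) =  [ - 90 * sqrt( 7 ), - 86,  -  81 , - 34/19,sqrt(3 )/3, E, E, pi, sqrt(13), 10 , 15.22, 22,  26,35*sqrt( 2) , 53.05,81, 94 *E] 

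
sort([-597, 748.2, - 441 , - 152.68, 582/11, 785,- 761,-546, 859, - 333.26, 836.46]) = [  -  761,-597,  -  546 , - 441,-333.26, - 152.68,  582/11 , 748.2, 785, 836.46,859]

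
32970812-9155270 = 23815542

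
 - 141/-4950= 47/1650 = 0.03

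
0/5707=0 = 0.00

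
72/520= 9/65 = 0.14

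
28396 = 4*7099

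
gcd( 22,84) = 2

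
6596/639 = 6596/639 = 10.32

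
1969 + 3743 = 5712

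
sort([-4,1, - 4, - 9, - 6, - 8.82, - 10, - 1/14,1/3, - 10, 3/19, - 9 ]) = [ - 10, -10,-9,-9, - 8.82, - 6, - 4, - 4,-1/14  ,  3/19,1/3,  1]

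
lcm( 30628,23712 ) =735072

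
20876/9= 20876/9 = 2319.56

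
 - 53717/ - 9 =53717/9 = 5968.56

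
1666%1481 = 185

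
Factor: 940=2^2*5^1*47^1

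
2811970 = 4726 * 595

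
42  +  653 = 695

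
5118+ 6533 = 11651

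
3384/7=483 + 3/7  =  483.43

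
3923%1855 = 213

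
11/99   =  1/9= 0.11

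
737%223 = 68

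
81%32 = 17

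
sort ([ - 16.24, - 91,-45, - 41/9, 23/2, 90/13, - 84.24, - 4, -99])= [-99, -91, - 84.24, - 45, - 16.24, - 41/9, - 4,90/13,  23/2] 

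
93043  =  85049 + 7994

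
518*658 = 340844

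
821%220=161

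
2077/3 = 2077/3 =692.33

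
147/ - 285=  -  49/95 = - 0.52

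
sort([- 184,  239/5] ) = [ -184,239/5]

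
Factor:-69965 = - 5^1*7^1*1999^1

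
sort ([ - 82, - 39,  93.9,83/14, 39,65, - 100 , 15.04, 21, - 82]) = [ - 100, - 82 ,  -  82 ,-39 , 83/14,15.04,21, 39, 65, 93.9] 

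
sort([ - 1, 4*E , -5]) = [ - 5 ,  -  1, 4  *  E]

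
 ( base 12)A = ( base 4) 22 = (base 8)12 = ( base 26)a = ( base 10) 10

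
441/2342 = 441/2342  =  0.19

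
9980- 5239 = 4741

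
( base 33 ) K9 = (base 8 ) 1235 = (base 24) 13L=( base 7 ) 1644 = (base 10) 669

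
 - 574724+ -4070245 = - 4644969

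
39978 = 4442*9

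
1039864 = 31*33544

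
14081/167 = 14081/167= 84.32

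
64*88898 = 5689472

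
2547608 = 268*9506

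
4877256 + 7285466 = 12162722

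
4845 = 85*57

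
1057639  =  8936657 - 7879018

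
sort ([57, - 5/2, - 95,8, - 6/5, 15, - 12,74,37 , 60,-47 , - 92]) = [ - 95, - 92, -47, -12,-5/2, - 6/5,8,15,37 , 57, 60,74]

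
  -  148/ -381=148/381 = 0.39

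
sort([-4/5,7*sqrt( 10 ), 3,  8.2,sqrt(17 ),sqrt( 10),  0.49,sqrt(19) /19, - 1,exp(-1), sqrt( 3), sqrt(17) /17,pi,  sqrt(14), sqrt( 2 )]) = [-1,  -  4/5,sqrt( 19)/19,sqrt( 17 )/17,exp ( - 1 ),  0.49,  sqrt(  2),  sqrt( 3 ),3,pi,  sqrt( 10), sqrt( 14 ),  sqrt (17 ),8.2,  7 * sqrt(10 ) ]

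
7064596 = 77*91748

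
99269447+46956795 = 146226242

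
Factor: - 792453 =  - 3^1 * 31^1*8521^1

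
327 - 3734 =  - 3407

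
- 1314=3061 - 4375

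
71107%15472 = 9219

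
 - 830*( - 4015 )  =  3332450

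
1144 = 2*572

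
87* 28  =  2436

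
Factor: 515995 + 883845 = 1399840 = 2^5*5^1*13^1*673^1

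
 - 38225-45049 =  - 83274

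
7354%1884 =1702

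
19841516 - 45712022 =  - 25870506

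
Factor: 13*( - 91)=  -  7^1*13^2=- 1183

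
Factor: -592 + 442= -2^1*3^1*5^2 =- 150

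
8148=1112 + 7036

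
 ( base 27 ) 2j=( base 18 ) 41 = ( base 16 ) 49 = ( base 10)73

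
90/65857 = 90/65857 = 0.00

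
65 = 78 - 13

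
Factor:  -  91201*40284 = -2^2*3^3*11^1*373^1*8291^1 = - 3673941084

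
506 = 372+134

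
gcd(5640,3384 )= 1128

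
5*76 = 380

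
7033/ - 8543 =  - 1 + 1510/8543  =  - 0.82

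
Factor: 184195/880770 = 197/942 = 2^(  -  1 )*3^( - 1 )*157^(  -  1 )*197^1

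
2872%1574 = 1298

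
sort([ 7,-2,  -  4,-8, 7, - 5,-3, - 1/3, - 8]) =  [ - 8, - 8, - 5,-4, - 3, - 2,-1/3, 7 , 7]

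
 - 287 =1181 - 1468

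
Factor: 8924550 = 2^1*3^1 * 5^2*59497^1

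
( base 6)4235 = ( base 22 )1ld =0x3bf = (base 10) 959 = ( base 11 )7a2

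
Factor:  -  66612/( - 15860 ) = 3^1 * 5^( - 1 )*7^1 = 21/5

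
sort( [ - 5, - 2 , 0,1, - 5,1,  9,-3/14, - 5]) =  [ - 5,-5, - 5,-2 , - 3/14, 0, 1 , 1  ,  9 ] 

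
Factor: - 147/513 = -3^( - 2)*7^2 * 19^( - 1 ) = -49/171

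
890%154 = 120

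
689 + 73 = 762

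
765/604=765/604 = 1.27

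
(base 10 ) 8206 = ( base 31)8GM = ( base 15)2671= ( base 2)10000000001110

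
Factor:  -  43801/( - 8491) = 7^( - 1)*1213^( - 1)*43801^1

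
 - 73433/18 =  - 4080 + 7/18 = -4079.61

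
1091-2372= - 1281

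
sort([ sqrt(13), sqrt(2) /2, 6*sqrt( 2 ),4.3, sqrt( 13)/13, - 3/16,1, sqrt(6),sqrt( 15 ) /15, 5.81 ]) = [-3/16, sqrt( 15) /15, sqrt (13) /13, sqrt(2)/2 , 1, sqrt( 6 ), sqrt( 13),4.3, 5.81, 6*sqrt( 2)]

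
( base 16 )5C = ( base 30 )32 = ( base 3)10102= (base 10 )92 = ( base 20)4C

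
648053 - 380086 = 267967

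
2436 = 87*28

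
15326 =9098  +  6228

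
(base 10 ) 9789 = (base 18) 1c3f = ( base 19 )1824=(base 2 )10011000111101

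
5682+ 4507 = 10189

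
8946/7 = 1278 = 1278.00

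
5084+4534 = 9618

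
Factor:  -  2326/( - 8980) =2^( -1)*5^( - 1)*449^( - 1 )*1163^1 = 1163/4490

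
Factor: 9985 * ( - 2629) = -5^1 * 11^1* 239^1*1997^1 = - 26250565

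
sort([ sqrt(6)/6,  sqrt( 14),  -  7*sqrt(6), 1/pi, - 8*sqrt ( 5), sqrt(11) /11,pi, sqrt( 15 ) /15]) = [- 8 * sqrt(5 ), - 7 * sqrt(6),sqrt( 15 )/15,sqrt( 11)/11,  1/pi, sqrt (6 ) /6 , pi, sqrt(14 )]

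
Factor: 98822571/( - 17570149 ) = -3^1*31^(-1)*107^( - 1) * 1789^1*5297^(-1)*18413^1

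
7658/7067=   1  +  591/7067 = 1.08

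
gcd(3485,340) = 85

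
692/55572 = 173/13893  =  0.01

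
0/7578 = 0 = 0.00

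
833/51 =49/3 = 16.33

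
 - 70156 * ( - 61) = 4279516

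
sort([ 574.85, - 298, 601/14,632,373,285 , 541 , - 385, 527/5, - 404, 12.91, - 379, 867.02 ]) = [- 404, - 385,-379, - 298 , 12.91,601/14, 527/5,285,373 , 541,574.85 , 632, 867.02]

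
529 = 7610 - 7081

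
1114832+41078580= 42193412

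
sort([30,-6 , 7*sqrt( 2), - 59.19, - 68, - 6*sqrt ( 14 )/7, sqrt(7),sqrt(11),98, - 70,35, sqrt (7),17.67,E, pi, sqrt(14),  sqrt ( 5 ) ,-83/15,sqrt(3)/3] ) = [ - 70, - 68, - 59.19,-6, - 83/15,-6 * sqrt( 14 )/7 , sqrt(3)/3,sqrt(5),sqrt (7),  sqrt(7),E, pi, sqrt( 11 ),sqrt(14), 7* sqrt(2),  17.67 , 30,35,  98]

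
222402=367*606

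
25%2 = 1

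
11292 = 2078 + 9214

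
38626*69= 2665194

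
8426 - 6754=1672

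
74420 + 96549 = 170969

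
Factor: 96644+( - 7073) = 89571 = 3^1 * 73^1*409^1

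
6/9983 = 6/9983 = 0.00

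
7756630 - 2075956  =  5680674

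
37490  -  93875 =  - 56385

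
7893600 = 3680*2145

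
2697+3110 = 5807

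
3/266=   3/266 = 0.01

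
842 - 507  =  335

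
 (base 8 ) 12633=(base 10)5531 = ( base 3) 21120212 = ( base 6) 41335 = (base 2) 1010110011011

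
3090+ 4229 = 7319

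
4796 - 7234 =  - 2438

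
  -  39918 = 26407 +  - 66325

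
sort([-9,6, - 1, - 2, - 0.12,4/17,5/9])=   [  -  9, - 2, - 1 , - 0.12,4/17,  5/9,6 ] 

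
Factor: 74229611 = 59^1*373^1*3373^1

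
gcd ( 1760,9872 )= 16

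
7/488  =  7/488 = 0.01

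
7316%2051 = 1163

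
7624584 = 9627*792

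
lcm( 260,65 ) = 260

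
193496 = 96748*2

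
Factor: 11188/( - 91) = -2^2*7^(  -  1) * 13^( - 1)*2797^1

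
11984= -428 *( - 28) 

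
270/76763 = 270/76763=0.00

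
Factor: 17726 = 2^1*8863^1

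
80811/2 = 40405  +  1/2 = 40405.50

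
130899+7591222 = 7722121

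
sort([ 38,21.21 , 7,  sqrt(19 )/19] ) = [sqrt(19)/19,7, 21.21, 38]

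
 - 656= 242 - 898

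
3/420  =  1/140=0.01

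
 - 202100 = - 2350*86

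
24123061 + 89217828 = 113340889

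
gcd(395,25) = 5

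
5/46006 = 5/46006  =  0.00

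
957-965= -8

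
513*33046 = 16952598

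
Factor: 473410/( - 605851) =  - 2^1*5^1*7^1*79^( - 1 ) * 6763^1*7669^(-1 ) 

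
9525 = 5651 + 3874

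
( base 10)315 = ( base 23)dg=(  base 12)223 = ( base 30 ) af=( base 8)473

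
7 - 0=7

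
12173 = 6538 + 5635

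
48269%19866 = 8537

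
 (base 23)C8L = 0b1100110011001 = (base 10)6553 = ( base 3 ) 22222201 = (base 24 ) B91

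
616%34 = 4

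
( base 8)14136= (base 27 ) 8F1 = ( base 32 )62U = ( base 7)24121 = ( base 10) 6238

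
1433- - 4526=5959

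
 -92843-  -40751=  - 52092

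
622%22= 6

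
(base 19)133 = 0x1A5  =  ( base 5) 3141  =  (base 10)421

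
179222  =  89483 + 89739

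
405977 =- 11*( - 36907 ) 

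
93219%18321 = 1614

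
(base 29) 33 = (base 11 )82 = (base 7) 156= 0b1011010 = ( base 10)90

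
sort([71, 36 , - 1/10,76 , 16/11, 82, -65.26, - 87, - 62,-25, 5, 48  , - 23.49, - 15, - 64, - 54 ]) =[ - 87, - 65.26,  -  64, - 62, - 54, - 25,-23.49, -15, -1/10, 16/11, 5, 36,48,71, 76,82 ] 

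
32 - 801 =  - 769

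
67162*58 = 3895396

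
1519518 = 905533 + 613985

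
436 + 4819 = 5255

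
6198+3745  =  9943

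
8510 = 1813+6697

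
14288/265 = 14288/265  =  53.92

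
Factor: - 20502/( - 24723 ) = 34/41 = 2^1 *17^1*  41^( - 1)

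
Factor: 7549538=2^1 * 3774769^1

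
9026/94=96 + 1/47 = 96.02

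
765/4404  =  255/1468 = 0.17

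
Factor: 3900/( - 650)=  - 2^1 * 3^1 = - 6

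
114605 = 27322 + 87283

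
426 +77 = 503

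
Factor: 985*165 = 162525 = 3^1*5^2*11^1*197^1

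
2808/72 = 39 = 39.00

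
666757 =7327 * 91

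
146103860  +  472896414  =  619000274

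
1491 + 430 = 1921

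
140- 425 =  - 285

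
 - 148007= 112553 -260560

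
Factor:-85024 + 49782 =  - 35242 = -  2^1*67^1*263^1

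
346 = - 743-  - 1089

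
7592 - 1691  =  5901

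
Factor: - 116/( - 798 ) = 2^1* 3^( - 1)*7^ ( - 1)*19^( - 1)*29^1= 58/399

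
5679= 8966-3287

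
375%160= 55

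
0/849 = 0 = 0.00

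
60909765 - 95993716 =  - 35083951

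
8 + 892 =900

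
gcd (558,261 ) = 9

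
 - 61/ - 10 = 6 + 1/10 = 6.10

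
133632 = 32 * 4176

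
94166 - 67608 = 26558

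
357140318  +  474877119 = 832017437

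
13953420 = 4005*3484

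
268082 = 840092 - 572010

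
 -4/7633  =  - 1+7629/7633 = - 0.00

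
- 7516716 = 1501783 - 9018499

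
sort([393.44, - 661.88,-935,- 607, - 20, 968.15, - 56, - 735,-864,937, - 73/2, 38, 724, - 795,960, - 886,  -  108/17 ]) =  [ - 935, - 886, - 864, - 795, - 735,-661.88,  -  607, - 56, - 73/2, - 20,- 108/17,38,393.44,724 , 937 , 960 , 968.15] 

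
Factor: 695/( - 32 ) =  - 2^ (  -  5 )*5^1*139^1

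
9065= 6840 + 2225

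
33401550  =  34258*975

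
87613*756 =66235428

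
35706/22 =1623  =  1623.00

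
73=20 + 53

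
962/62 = 15 + 16/31 = 15.52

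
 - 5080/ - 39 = 5080/39 = 130.26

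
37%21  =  16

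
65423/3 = 65423/3 = 21807.67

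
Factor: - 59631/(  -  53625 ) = 5^( - 3)*139^1 = 139/125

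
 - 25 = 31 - 56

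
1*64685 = 64685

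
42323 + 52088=94411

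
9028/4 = 2257 = 2257.00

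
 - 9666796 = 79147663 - 88814459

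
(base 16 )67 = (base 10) 103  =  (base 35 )2x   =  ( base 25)43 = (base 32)37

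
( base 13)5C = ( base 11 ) 70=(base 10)77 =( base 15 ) 52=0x4d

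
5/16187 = 5/16187 =0.00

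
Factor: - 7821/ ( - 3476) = 9/4 = 2^( - 2 )*3^2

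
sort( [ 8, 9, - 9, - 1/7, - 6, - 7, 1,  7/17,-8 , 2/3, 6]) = [ - 9, - 8, - 7, - 6,- 1/7, 7/17, 2/3, 1, 6, 8, 9]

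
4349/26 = 4349/26 = 167.27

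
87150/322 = 270+15/23 = 270.65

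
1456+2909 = 4365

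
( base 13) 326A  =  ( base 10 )7017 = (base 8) 15551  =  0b1101101101001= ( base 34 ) 62d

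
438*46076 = 20181288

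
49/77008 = 49/77008 =0.00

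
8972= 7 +8965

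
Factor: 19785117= 3^1*11^1*43^1*73^1*191^1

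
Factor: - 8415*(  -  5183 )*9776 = 2^4*3^2*5^1*11^1*13^1 * 17^1*47^1*71^1 * 73^1= 426379702320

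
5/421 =5/421= 0.01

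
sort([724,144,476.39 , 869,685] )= [144,476.39,685, 724 , 869] 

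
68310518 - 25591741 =42718777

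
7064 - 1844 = 5220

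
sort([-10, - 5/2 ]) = [  -  10, - 5/2]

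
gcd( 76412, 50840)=4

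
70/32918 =35/16459= 0.00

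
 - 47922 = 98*( - 489) 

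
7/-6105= - 7/6105 = - 0.00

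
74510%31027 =12456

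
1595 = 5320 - 3725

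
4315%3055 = 1260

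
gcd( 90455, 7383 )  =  1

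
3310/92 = 35+45/46 = 35.98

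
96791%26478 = 17357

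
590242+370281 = 960523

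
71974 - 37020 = 34954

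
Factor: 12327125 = 5^3 * 17^1*5801^1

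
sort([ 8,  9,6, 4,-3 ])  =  [ - 3, 4, 6,8,  9 ] 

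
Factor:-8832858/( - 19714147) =2^1 * 3^1*67^( - 1 )*294241^(  -  1) * 1472143^1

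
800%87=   17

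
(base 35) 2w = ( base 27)3l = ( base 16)66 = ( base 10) 102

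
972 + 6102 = 7074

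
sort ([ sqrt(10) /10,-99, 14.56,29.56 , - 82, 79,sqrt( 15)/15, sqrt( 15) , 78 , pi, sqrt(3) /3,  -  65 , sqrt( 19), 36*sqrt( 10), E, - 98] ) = [ - 99, - 98, - 82,  -  65, sqrt (15 ) /15 , sqrt(10)/10, sqrt( 3 ) /3,  E,pi, sqrt (15) , sqrt( 19 ),14.56 , 29.56 , 78,79 , 36*sqrt(10 )]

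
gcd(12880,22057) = 161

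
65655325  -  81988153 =-16332828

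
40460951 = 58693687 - 18232736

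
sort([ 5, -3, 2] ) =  [ - 3,2, 5 ] 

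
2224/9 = 2224/9 = 247.11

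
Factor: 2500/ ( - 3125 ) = - 2^2*5^ ( - 1) = - 4/5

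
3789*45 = 170505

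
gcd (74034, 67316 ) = 2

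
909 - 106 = 803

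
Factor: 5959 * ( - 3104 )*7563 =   -  2^5*3^1 * 59^1*97^1*101^1*2521^1 = - 139890814368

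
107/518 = 107/518=0.21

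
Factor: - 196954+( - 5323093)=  - 5520047= - 13^2*89^1*367^1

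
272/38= 7 + 3/19 = 7.16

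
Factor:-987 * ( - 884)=2^2*3^1 * 7^1*13^1* 17^1*47^1 = 872508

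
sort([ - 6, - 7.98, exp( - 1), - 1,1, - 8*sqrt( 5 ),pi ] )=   [-8*sqrt ( 5 ), - 7.98,-6, - 1, exp ( - 1 ), 1 , pi] 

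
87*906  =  78822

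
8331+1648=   9979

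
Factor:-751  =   - 751^1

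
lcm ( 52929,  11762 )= 105858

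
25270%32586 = 25270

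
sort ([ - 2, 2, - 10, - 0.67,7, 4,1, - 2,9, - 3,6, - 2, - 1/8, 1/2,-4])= [ - 10,  -  4, - 3,-2, - 2, - 2,-0.67,-1/8, 1/2,1,2, 4 , 6, 7,9 ] 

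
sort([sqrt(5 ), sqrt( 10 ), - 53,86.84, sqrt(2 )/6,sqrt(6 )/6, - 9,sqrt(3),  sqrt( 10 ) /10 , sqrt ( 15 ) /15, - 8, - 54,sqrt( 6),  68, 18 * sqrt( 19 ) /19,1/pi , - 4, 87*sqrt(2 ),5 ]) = [- 54,  -  53,- 9, - 8, - 4,sqrt( 2 )/6,sqrt (15)/15, sqrt( 10)/10,1/pi,sqrt (6 )/6,  sqrt(3),sqrt(5 ),sqrt ( 6 ),sqrt( 10),18*sqrt (19)/19, 5,68,86.84 , 87*sqrt(2 ) ] 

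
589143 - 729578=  -140435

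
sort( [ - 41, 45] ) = [-41,45 ] 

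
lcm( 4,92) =92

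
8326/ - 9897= -1+1571/9897= -0.84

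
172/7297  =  172/7297 = 0.02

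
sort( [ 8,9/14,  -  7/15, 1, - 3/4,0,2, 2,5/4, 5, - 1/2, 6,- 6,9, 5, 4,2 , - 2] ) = [ -6, - 2, - 3/4, - 1/2, - 7/15, 0, 9/14, 1,5/4, 2,2,2, 4, 5,5, 6, 8, 9]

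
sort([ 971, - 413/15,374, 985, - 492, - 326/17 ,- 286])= [ - 492, - 286, -413/15, - 326/17, 374,  971,985]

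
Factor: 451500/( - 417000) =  - 301/278 = - 2^( - 1)*7^1 * 43^1*139^( - 1)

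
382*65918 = 25180676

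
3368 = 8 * 421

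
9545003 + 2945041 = 12490044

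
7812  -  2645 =5167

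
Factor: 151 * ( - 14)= -2^1*7^1*151^1 = - 2114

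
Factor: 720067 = 223^1*3229^1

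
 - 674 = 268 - 942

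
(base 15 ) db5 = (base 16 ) C17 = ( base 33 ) 2RQ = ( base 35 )2IF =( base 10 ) 3095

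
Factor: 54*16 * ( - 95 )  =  -2^5*  3^3*5^1 * 19^1 =- 82080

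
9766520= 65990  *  148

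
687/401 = 1 + 286/401 = 1.71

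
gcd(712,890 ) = 178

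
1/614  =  1/614 = 0.00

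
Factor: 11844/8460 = 7/5 = 5^(-1) *7^1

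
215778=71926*3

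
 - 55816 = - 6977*8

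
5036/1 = 5036 = 5036.00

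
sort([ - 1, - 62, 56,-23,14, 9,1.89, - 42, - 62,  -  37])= [- 62, - 62, - 42,-37, - 23, - 1,1.89,9,14, 56] 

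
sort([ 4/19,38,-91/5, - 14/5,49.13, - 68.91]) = [-68.91, - 91/5, - 14/5, 4/19,38,49.13]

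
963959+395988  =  1359947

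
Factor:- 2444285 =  - 5^1*433^1*1129^1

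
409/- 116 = - 409/116= -3.53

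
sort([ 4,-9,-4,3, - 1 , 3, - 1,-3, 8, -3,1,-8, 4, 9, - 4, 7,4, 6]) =[ - 9 ,-8,-4 ,-4, -3 , - 3,-1,- 1,1, 3,3, 4, 4 , 4,  6,7 , 8, 9] 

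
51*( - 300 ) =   -  15300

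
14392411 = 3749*3839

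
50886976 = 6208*8197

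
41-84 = -43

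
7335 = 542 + 6793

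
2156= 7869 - 5713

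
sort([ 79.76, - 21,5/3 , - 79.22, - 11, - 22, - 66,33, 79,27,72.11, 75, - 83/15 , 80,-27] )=[ - 79.22, - 66, - 27, - 22,  -  21 , - 11, - 83/15,5/3, 27,33,72.11, 75,79, 79.76 , 80]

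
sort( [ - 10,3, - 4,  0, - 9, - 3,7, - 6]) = [ - 10,-9 , - 6, - 4, - 3 , 0, 3,7 ] 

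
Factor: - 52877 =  - 11^2*19^1*23^1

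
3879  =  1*3879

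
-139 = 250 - 389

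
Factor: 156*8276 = 2^4 * 3^1 * 13^1*2069^1 = 1291056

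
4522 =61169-56647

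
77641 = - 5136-  -  82777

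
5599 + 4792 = 10391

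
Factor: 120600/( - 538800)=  - 201/898  =  -2^( - 1)*3^1*67^1*449^( - 1)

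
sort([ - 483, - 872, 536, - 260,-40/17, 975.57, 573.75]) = [ - 872, - 483, -260, - 40/17,536,573.75, 975.57 ] 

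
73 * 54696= 3992808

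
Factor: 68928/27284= 48/19 = 2^4*3^1*19^( - 1)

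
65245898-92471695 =-27225797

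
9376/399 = 23 + 199/399 =23.50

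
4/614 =2/307=0.01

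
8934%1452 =222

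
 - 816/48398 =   -  1 + 23791/24199= - 0.02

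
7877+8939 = 16816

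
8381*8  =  67048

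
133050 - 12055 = 120995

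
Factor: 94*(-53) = - 4982 = - 2^1*47^1*53^1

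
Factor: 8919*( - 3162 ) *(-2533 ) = 2^1*3^3*17^2*31^1*149^1 * 991^1 = 71435356974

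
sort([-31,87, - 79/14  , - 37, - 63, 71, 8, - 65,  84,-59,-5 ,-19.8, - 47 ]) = [-65 ,-63, - 59, -47,-37, - 31, - 19.8, - 79/14,-5, 8, 71,84, 87 ]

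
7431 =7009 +422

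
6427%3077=273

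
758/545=758/545 = 1.39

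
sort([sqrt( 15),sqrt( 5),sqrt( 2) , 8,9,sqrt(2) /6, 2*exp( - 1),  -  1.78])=[ - 1.78, sqrt( 2) /6,2*exp( - 1 ),sqrt(2),sqrt( 5), sqrt(15),  8, 9]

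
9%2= 1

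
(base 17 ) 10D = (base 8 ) 456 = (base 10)302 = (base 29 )AC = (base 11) 255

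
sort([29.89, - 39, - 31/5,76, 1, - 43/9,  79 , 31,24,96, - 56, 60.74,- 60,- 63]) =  [ - 63, - 60, - 56, - 39 , - 31/5, - 43/9,1,24 , 29.89 , 31,60.74 , 76, 79 , 96 ] 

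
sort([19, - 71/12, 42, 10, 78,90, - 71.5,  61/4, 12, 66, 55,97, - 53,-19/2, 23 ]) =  [ - 71.5, - 53, - 19/2, - 71/12 , 10, 12,61/4,19,23,42, 55 , 66, 78,90, 97 ]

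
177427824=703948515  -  526520691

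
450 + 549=999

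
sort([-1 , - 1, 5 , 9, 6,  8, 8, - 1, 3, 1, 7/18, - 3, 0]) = [-3, - 1, - 1, - 1, 0, 7/18, 1 , 3,5, 6, 8,  8,9]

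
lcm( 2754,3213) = 19278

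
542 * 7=3794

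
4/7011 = 4/7011 = 0.00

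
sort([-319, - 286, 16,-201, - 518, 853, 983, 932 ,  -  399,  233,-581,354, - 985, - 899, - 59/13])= [ - 985, - 899, - 581,-518 ,-399,-319, - 286,- 201, - 59/13, 16, 233, 354, 853, 932,983 ] 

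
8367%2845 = 2677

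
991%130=81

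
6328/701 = 6328/701 =9.03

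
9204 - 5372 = 3832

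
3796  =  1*3796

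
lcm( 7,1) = 7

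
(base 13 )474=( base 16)303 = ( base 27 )11f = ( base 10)771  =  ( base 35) M1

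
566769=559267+7502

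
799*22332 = 17843268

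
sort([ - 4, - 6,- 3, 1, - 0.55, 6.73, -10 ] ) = [ - 10,-6, - 4 , - 3, - 0.55, 1, 6.73]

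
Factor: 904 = 2^3*113^1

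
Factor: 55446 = 2^1 *3^1*9241^1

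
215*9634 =2071310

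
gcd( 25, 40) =5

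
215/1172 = 215/1172 = 0.18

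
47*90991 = 4276577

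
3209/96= 33 + 41/96 = 33.43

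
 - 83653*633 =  - 52952349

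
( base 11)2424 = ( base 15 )E17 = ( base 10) 3172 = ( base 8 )6144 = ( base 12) 1A04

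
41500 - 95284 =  - 53784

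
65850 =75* 878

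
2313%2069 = 244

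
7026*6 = 42156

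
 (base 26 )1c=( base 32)16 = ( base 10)38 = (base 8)46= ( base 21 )1H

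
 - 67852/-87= 67852/87= 779.91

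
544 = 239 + 305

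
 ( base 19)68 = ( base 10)122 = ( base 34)3K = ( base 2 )1111010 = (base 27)4e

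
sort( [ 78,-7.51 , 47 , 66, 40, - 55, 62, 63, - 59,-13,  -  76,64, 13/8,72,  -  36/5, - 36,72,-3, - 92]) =[ - 92, - 76, -59, - 55,-36, - 13,-7.51, - 36/5 ,-3,13/8, 40,47 , 62,63, 64, 66, 72, 72, 78] 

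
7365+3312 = 10677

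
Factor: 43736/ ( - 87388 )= - 1562/3121  =  -2^1*11^1*71^1 * 3121^ ( - 1 ) 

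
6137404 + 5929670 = 12067074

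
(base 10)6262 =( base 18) 115G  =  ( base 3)22120221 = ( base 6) 44554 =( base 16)1876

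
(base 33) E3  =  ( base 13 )29a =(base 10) 465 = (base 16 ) 1d1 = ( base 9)566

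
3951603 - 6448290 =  - 2496687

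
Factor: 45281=45281^1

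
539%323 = 216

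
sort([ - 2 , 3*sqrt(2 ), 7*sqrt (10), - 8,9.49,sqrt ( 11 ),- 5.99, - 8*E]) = [-8*E, - 8,-5.99, - 2, sqrt(11), 3*sqrt(2),9.49,  7 * sqrt (10) ] 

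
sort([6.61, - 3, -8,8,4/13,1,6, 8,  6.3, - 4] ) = [ - 8 , - 4, - 3,4/13,  1,6, 6.3,6.61 , 8,8] 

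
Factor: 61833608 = 2^3*739^1 * 10459^1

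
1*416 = 416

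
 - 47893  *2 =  - 95786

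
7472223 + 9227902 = 16700125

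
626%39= 2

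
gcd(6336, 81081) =99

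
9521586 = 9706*981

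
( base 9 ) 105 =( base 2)1010110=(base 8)126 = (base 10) 86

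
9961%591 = 505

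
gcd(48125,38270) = 5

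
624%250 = 124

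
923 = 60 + 863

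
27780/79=27780/79  =  351.65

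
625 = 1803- 1178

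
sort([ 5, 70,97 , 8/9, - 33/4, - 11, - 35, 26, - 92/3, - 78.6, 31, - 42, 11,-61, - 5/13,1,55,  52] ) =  [ - 78.6, - 61, - 42, - 35, - 92/3,  -  11,-33/4, - 5/13, 8/9, 1 , 5, 11,26,31,52,55,70  ,  97]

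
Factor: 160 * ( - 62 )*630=-2^7*3^2 * 5^2*7^1*31^1 = - 6249600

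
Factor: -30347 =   -  30347^1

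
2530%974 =582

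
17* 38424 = 653208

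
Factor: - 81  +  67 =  - 14= -  2^1*7^1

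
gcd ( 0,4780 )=4780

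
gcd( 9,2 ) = 1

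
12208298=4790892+7417406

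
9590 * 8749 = 83902910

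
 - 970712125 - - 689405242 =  - 281306883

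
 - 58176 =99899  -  158075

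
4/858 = 2/429 = 0.00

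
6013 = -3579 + 9592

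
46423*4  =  185692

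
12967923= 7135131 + 5832792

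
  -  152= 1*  ( - 152)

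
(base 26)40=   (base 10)104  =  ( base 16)68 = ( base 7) 206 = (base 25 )44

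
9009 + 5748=14757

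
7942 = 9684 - 1742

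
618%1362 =618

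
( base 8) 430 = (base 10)280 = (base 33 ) 8g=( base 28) a0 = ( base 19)ee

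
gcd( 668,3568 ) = 4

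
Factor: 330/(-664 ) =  - 2^( - 2)*3^1*5^1*11^1*83^( - 1 )  =  - 165/332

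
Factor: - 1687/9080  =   - 2^ ( - 3 )*5^ (-1 )*7^1*227^( - 1 )* 241^1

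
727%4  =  3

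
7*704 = 4928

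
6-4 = 2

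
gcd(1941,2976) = 3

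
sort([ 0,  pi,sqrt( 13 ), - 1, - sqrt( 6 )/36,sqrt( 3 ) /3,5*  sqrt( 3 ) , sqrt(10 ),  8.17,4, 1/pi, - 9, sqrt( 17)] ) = [ - 9, - 1, - sqrt(6 ) /36,0 , 1/pi, sqrt( 3) /3,pi,sqrt(10 ),  sqrt( 13),4,sqrt(17), 8.17, 5*sqrt( 3 ) ] 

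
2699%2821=2699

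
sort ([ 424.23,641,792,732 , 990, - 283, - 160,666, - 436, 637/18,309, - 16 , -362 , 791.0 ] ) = [ - 436, - 362,  -  283,-160, - 16 , 637/18,309,424.23 , 641 , 666,732, 791.0,792, 990]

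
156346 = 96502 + 59844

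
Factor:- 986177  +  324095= - 2^1*3^1*17^1*6491^1 =- 662082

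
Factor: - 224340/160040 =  - 11217/8002 = - 2^( - 1 )*3^1*3739^1 * 4001^( - 1) 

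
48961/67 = 730 + 51/67 = 730.76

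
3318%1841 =1477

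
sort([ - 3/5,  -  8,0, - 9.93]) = [  -  9.93, - 8, - 3/5, 0 ] 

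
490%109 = 54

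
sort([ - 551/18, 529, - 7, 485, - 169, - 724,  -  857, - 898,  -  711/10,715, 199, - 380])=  [-898,-857 ,  -  724, - 380,-169,  -  711/10 , - 551/18, - 7, 199, 485,529, 715] 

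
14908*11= 163988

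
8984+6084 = 15068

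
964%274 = 142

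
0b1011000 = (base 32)2o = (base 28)34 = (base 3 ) 10021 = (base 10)88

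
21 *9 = 189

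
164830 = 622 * 265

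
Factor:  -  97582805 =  - 5^1*17^1*53^1 * 21661^1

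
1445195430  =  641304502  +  803890928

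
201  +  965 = 1166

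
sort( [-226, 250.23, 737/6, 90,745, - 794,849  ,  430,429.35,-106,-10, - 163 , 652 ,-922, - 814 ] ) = [-922, - 814,- 794, -226 , - 163,- 106,-10,90, 737/6,250.23, 429.35,430, 652, 745, 849] 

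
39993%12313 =3054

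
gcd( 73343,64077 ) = 1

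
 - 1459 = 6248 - 7707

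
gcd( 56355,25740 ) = 195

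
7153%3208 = 737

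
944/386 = 2 + 86/193 = 2.45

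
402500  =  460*875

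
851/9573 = 851/9573 = 0.09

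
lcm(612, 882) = 29988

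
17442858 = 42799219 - 25356361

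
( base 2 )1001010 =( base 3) 2202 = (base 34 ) 26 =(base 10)74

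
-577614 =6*( - 96269)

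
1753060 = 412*4255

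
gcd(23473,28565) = 1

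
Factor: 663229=7^1 *94747^1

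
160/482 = 80/241 =0.33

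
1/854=1/854   =  0.00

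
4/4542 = 2/2271 = 0.00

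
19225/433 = 44 + 173/433=44.40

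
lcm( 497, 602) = 42742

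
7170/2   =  3585 = 3585.00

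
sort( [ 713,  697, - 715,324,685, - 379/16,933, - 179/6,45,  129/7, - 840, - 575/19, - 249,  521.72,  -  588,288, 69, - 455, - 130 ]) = [ - 840, - 715, - 588  , - 455, - 249, - 130, - 575/19, - 179/6, - 379/16,129/7,45, 69 , 288,324,521.72, 685, 697,  713, 933]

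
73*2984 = 217832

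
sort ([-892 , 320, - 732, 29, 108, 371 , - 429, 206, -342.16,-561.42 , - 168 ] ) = [ - 892, -732 , - 561.42, - 429,  -  342.16, - 168,  29,  108, 206, 320,371 ]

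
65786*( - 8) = -526288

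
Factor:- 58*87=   -  2^1*3^1*29^2 =- 5046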